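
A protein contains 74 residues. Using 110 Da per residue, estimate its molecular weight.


MW = n_residues * 110 Da
MW = 74 * 110
MW = 8140 Da

8140 Da


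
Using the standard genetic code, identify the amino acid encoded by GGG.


Standard genetic code lookup.
Codon GGG -> Gly

Gly


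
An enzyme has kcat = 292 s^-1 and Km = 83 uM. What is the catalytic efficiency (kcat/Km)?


Catalytic efficiency = kcat / Km
= 292 / 83
= 3.5181 uM^-1*s^-1

3.5181 uM^-1*s^-1


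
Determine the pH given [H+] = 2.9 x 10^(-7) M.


pH = -log10([H+])
pH = -log10(2.9 x 10^(-7))
pH = 6.5376

6.5376


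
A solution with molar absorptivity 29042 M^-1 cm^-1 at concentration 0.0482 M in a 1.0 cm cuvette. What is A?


A = epsilon * c * l
A = 29042 * 0.0482 * 1.0
A = 1399.8244

1399.8244


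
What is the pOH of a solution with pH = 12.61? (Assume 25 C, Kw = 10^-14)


pOH = 14 - pH
pOH = 14 - 12.61
pOH = 1.39

1.39


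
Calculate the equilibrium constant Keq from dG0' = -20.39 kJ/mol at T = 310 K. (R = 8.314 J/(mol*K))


Keq = exp(-dG0 * 1000 / (R * T))
Keq = exp(-(-20.39) * 1000 / (8.314 * 310))
Keq = 2727.8181

2727.8181


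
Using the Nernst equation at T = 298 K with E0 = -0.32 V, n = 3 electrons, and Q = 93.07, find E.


E = E0 - (RT/nF) * ln(Q)
E = -0.32 - (8.314 * 298 / (3 * 96485)) * ln(93.07)
E = -0.3588 V

-0.3588 V


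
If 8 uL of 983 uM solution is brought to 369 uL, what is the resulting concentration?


C2 = C1 * V1 / V2
C2 = 983 * 8 / 369
C2 = 21.3117 uM

21.3117 uM


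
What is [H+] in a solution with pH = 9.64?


[H+] = 10^(-pH)
[H+] = 10^(-9.64)
[H+] = 2.291e-10 M

2.291e-10 M


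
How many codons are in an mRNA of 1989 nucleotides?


codons = nucleotides / 3
codons = 1989 / 3 = 663

663


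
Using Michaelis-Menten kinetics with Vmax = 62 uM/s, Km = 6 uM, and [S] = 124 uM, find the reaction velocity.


v = Vmax * [S] / (Km + [S])
v = 62 * 124 / (6 + 124)
v = 59.1385 uM/s

59.1385 uM/s


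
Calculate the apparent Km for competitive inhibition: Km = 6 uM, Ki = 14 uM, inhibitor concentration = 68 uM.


Km_app = Km * (1 + [I]/Ki)
Km_app = 6 * (1 + 68/14)
Km_app = 35.1429 uM

35.1429 uM


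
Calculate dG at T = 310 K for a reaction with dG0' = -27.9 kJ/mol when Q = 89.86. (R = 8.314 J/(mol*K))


dG = dG0' + RT * ln(Q) / 1000
dG = -27.9 + 8.314 * 310 * ln(89.86) / 1000
dG = -16.3065 kJ/mol

-16.3065 kJ/mol


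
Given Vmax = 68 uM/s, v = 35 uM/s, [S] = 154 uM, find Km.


Km = [S] * (Vmax - v) / v
Km = 154 * (68 - 35) / 35
Km = 145.2 uM

145.2 uM


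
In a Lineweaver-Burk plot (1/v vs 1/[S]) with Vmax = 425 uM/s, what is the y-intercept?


y-intercept = 1/Vmax
= 1/425
= 0.0024 s/uM

0.0024 s/uM


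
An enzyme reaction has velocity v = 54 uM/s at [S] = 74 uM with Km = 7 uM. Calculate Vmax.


Vmax = v * (Km + [S]) / [S]
Vmax = 54 * (7 + 74) / 74
Vmax = 59.1081 uM/s

59.1081 uM/s


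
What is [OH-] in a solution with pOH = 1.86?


[OH-] = 10^(-pOH)
[OH-] = 10^(-1.86)
[OH-] = 0.0138 M

0.0138 M


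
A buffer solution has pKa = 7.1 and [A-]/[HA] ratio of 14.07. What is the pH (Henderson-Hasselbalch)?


pH = pKa + log10([A-]/[HA])
pH = 7.1 + log10(14.07)
pH = 8.2483

8.2483


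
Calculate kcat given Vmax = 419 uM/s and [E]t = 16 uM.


kcat = Vmax / [E]t
kcat = 419 / 16
kcat = 26.1875 s^-1

26.1875 s^-1


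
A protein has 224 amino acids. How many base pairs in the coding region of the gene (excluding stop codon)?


Each amino acid = 1 codon = 3 bp
bp = 224 * 3 = 672 bp

672 bp


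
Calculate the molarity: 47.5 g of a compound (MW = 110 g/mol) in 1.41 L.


C = (mass / MW) / volume
C = (47.5 / 110) / 1.41
C = 0.3063 M

0.3063 M


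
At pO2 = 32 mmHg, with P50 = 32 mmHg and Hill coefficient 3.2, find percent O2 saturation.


Y = pO2^n / (P50^n + pO2^n)
Y = 32^3.2 / (32^3.2 + 32^3.2)
Y = 50.0%

50.0%


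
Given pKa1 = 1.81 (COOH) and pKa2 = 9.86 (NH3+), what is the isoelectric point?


pI = (pKa1 + pKa2) / 2
pI = (1.81 + 9.86) / 2
pI = 5.835

5.835


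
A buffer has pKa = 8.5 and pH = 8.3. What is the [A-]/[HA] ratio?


[A-]/[HA] = 10^(pH - pKa)
= 10^(8.3 - 8.5)
= 0.631

0.631


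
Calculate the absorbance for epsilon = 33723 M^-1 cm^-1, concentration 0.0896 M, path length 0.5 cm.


A = epsilon * c * l
A = 33723 * 0.0896 * 0.5
A = 1510.7904

1510.7904


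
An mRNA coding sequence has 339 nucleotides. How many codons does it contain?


codons = nucleotides / 3
codons = 339 / 3 = 113

113


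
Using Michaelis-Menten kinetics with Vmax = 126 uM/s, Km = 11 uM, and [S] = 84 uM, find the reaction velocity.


v = Vmax * [S] / (Km + [S])
v = 126 * 84 / (11 + 84)
v = 111.4105 uM/s

111.4105 uM/s


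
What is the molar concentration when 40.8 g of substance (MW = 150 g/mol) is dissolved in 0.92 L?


C = (mass / MW) / volume
C = (40.8 / 150) / 0.92
C = 0.2957 M

0.2957 M


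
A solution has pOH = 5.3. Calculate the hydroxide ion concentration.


[OH-] = 10^(-pOH)
[OH-] = 10^(-5.3)
[OH-] = 5.012e-06 M

5.012e-06 M


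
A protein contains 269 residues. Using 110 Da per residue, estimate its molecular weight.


MW = n_residues * 110 Da
MW = 269 * 110
MW = 29590 Da

29590 Da


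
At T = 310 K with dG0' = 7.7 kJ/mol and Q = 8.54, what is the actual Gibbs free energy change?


dG = dG0' + RT * ln(Q) / 1000
dG = 7.7 + 8.314 * 310 * ln(8.54) / 1000
dG = 13.2278 kJ/mol

13.2278 kJ/mol


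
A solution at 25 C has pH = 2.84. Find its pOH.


pOH = 14 - pH
pOH = 14 - 2.84
pOH = 11.16

11.16


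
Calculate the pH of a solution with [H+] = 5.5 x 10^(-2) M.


pH = -log10([H+])
pH = -log10(5.5 x 10^(-2))
pH = 1.2596

1.2596


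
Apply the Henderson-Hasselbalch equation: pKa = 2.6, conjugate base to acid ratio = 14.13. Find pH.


pH = pKa + log10([A-]/[HA])
pH = 2.6 + log10(14.13)
pH = 3.7501

3.7501


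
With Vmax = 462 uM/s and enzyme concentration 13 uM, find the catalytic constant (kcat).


kcat = Vmax / [E]t
kcat = 462 / 13
kcat = 35.5385 s^-1

35.5385 s^-1


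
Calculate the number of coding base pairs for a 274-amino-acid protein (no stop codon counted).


Each amino acid = 1 codon = 3 bp
bp = 274 * 3 = 822 bp

822 bp


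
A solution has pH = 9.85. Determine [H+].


[H+] = 10^(-pH)
[H+] = 10^(-9.85)
[H+] = 1.413e-10 M

1.413e-10 M


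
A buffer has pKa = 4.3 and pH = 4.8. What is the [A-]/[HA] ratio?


[A-]/[HA] = 10^(pH - pKa)
= 10^(4.8 - 4.3)
= 3.1623

3.1623


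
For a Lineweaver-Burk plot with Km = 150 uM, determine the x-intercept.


x-intercept = -1/Km
= -1/150
= -0.0067 1/uM

-0.0067 1/uM


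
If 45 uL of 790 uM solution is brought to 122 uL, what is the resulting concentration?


C2 = C1 * V1 / V2
C2 = 790 * 45 / 122
C2 = 291.3934 uM

291.3934 uM


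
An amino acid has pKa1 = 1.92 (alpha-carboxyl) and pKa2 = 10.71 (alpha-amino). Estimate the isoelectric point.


pI = (pKa1 + pKa2) / 2
pI = (1.92 + 10.71) / 2
pI = 6.315

6.315


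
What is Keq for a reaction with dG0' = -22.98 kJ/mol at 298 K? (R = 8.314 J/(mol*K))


Keq = exp(-dG0 * 1000 / (R * T))
Keq = exp(-(-22.98) * 1000 / (8.314 * 298))
Keq = 10670.1965

10670.1965


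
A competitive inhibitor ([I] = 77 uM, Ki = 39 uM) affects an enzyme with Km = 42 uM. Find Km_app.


Km_app = Km * (1 + [I]/Ki)
Km_app = 42 * (1 + 77/39)
Km_app = 124.9231 uM

124.9231 uM


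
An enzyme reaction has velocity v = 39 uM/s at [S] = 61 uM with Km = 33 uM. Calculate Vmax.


Vmax = v * (Km + [S]) / [S]
Vmax = 39 * (33 + 61) / 61
Vmax = 60.0984 uM/s

60.0984 uM/s


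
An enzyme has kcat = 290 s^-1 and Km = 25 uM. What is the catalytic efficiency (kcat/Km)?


Catalytic efficiency = kcat / Km
= 290 / 25
= 11.6 uM^-1*s^-1

11.6 uM^-1*s^-1


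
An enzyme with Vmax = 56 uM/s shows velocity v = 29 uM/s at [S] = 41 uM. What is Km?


Km = [S] * (Vmax - v) / v
Km = 41 * (56 - 29) / 29
Km = 38.1724 uM

38.1724 uM


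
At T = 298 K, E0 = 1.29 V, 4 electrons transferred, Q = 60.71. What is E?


E = E0 - (RT/nF) * ln(Q)
E = 1.29 - (8.314 * 298 / (4 * 96485)) * ln(60.71)
E = 1.2636 V

1.2636 V


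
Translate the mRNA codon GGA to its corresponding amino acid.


Standard genetic code lookup.
Codon GGA -> Gly

Gly


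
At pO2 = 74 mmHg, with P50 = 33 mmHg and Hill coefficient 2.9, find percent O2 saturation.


Y = pO2^n / (P50^n + pO2^n)
Y = 74^2.9 / (33^2.9 + 74^2.9)
Y = 91.23%

91.23%


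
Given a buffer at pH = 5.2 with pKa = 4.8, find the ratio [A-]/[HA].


[A-]/[HA] = 10^(pH - pKa)
= 10^(5.2 - 4.8)
= 2.5119

2.5119


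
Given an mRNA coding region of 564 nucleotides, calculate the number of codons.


codons = nucleotides / 3
codons = 564 / 3 = 188

188


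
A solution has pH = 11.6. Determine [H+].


[H+] = 10^(-pH)
[H+] = 10^(-11.6)
[H+] = 2.512e-12 M

2.512e-12 M


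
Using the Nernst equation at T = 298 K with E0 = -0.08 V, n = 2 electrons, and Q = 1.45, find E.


E = E0 - (RT/nF) * ln(Q)
E = -0.08 - (8.314 * 298 / (2 * 96485)) * ln(1.45)
E = -0.0848 V

-0.0848 V


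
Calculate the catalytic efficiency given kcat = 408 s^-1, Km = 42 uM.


Catalytic efficiency = kcat / Km
= 408 / 42
= 9.7143 uM^-1*s^-1

9.7143 uM^-1*s^-1


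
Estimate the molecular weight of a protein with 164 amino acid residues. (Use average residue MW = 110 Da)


MW = n_residues * 110 Da
MW = 164 * 110
MW = 18040 Da

18040 Da


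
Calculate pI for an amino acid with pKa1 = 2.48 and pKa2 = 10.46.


pI = (pKa1 + pKa2) / 2
pI = (2.48 + 10.46) / 2
pI = 6.47

6.47


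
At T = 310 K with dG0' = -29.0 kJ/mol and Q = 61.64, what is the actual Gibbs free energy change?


dG = dG0' + RT * ln(Q) / 1000
dG = -29.0 + 8.314 * 310 * ln(61.64) / 1000
dG = -18.378 kJ/mol

-18.378 kJ/mol


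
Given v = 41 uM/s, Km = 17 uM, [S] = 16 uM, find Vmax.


Vmax = v * (Km + [S]) / [S]
Vmax = 41 * (17 + 16) / 16
Vmax = 84.5625 uM/s

84.5625 uM/s


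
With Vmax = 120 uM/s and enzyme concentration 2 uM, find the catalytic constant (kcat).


kcat = Vmax / [E]t
kcat = 120 / 2
kcat = 60.0 s^-1

60.0 s^-1


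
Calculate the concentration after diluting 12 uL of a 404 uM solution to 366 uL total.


C2 = C1 * V1 / V2
C2 = 404 * 12 / 366
C2 = 13.2459 uM

13.2459 uM


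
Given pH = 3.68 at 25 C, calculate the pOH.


pOH = 14 - pH
pOH = 14 - 3.68
pOH = 10.32

10.32


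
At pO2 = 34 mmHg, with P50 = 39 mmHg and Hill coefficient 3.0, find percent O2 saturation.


Y = pO2^n / (P50^n + pO2^n)
Y = 34^3.0 / (39^3.0 + 34^3.0)
Y = 39.85%

39.85%


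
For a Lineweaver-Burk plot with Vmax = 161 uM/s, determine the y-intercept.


y-intercept = 1/Vmax
= 1/161
= 0.0062 s/uM

0.0062 s/uM


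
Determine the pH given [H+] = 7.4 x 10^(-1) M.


pH = -log10([H+])
pH = -log10(7.4 x 10^(-1))
pH = 0.1308

0.1308


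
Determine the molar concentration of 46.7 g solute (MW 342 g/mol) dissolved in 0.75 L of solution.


C = (mass / MW) / volume
C = (46.7 / 342) / 0.75
C = 0.1821 M

0.1821 M


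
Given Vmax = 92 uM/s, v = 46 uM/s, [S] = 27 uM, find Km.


Km = [S] * (Vmax - v) / v
Km = 27 * (92 - 46) / 46
Km = 27.0 uM

27.0 uM


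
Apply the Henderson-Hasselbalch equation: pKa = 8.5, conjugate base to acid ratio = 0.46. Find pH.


pH = pKa + log10([A-]/[HA])
pH = 8.5 + log10(0.46)
pH = 8.1628

8.1628


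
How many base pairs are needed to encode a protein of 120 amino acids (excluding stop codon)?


Each amino acid = 1 codon = 3 bp
bp = 120 * 3 = 360 bp

360 bp


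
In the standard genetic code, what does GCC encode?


Standard genetic code lookup.
Codon GCC -> Ala

Ala


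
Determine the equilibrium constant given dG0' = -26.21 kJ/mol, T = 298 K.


Keq = exp(-dG0 * 1000 / (R * T))
Keq = exp(-(-26.21) * 1000 / (8.314 * 298))
Keq = 39297.0793

39297.0793


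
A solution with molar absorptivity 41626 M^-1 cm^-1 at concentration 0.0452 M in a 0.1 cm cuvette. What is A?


A = epsilon * c * l
A = 41626 * 0.0452 * 0.1
A = 188.1495

188.1495


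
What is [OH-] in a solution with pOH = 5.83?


[OH-] = 10^(-pOH)
[OH-] = 10^(-5.83)
[OH-] = 1.479e-06 M

1.479e-06 M


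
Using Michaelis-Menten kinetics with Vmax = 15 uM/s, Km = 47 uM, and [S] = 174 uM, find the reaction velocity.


v = Vmax * [S] / (Km + [S])
v = 15 * 174 / (47 + 174)
v = 11.81 uM/s

11.81 uM/s


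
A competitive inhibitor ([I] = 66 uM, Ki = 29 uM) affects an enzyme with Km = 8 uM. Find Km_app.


Km_app = Km * (1 + [I]/Ki)
Km_app = 8 * (1 + 66/29)
Km_app = 26.2069 uM

26.2069 uM


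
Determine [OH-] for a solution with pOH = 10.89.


[OH-] = 10^(-pOH)
[OH-] = 10^(-10.89)
[OH-] = 1.288e-11 M

1.288e-11 M


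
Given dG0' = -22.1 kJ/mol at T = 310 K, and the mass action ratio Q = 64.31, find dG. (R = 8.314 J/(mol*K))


dG = dG0' + RT * ln(Q) / 1000
dG = -22.1 + 8.314 * 310 * ln(64.31) / 1000
dG = -11.3687 kJ/mol

-11.3687 kJ/mol


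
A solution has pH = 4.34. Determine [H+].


[H+] = 10^(-pH)
[H+] = 10^(-4.34)
[H+] = 4.571e-05 M

4.571e-05 M


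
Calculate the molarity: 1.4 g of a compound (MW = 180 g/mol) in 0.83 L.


C = (mass / MW) / volume
C = (1.4 / 180) / 0.83
C = 0.0094 M

0.0094 M


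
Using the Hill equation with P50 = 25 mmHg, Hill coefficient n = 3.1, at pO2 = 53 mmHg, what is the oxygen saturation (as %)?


Y = pO2^n / (P50^n + pO2^n)
Y = 53^3.1 / (25^3.1 + 53^3.1)
Y = 91.13%

91.13%


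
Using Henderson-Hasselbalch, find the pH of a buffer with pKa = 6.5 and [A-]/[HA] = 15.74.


pH = pKa + log10([A-]/[HA])
pH = 6.5 + log10(15.74)
pH = 7.697

7.697


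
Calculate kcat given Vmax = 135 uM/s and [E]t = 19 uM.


kcat = Vmax / [E]t
kcat = 135 / 19
kcat = 7.1053 s^-1

7.1053 s^-1


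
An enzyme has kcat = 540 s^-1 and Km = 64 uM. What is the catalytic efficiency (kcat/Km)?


Catalytic efficiency = kcat / Km
= 540 / 64
= 8.4375 uM^-1*s^-1

8.4375 uM^-1*s^-1


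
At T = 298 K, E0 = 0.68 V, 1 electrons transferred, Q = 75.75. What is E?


E = E0 - (RT/nF) * ln(Q)
E = 0.68 - (8.314 * 298 / (1 * 96485)) * ln(75.75)
E = 0.5689 V

0.5689 V


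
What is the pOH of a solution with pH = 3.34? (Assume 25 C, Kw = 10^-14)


pOH = 14 - pH
pOH = 14 - 3.34
pOH = 10.66

10.66


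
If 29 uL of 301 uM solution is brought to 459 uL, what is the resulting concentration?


C2 = C1 * V1 / V2
C2 = 301 * 29 / 459
C2 = 19.0174 uM

19.0174 uM


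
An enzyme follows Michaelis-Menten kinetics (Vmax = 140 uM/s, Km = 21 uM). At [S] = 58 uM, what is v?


v = Vmax * [S] / (Km + [S])
v = 140 * 58 / (21 + 58)
v = 102.7848 uM/s

102.7848 uM/s


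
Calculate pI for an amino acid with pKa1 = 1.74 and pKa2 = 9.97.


pI = (pKa1 + pKa2) / 2
pI = (1.74 + 9.97) / 2
pI = 5.855

5.855


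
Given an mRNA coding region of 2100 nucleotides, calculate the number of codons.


codons = nucleotides / 3
codons = 2100 / 3 = 700

700


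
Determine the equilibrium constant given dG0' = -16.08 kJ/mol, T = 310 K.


Keq = exp(-dG0 * 1000 / (R * T))
Keq = exp(-(-16.08) * 1000 / (8.314 * 310))
Keq = 512.3411

512.3411


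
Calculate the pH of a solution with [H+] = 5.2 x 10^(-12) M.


pH = -log10([H+])
pH = -log10(5.2 x 10^(-12))
pH = 11.284

11.284


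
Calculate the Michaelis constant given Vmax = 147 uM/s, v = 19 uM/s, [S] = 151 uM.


Km = [S] * (Vmax - v) / v
Km = 151 * (147 - 19) / 19
Km = 1017.2632 uM

1017.2632 uM


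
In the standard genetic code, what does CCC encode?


Standard genetic code lookup.
Codon CCC -> Pro

Pro


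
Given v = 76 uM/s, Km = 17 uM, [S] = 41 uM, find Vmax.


Vmax = v * (Km + [S]) / [S]
Vmax = 76 * (17 + 41) / 41
Vmax = 107.5122 uM/s

107.5122 uM/s


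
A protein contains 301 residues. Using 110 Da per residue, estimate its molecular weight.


MW = n_residues * 110 Da
MW = 301 * 110
MW = 33110 Da

33110 Da


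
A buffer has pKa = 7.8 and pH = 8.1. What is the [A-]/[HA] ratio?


[A-]/[HA] = 10^(pH - pKa)
= 10^(8.1 - 7.8)
= 1.9953

1.9953


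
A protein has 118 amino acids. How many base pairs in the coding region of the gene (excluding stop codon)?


Each amino acid = 1 codon = 3 bp
bp = 118 * 3 = 354 bp

354 bp


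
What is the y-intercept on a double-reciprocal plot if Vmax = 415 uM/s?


y-intercept = 1/Vmax
= 1/415
= 0.0024 s/uM

0.0024 s/uM


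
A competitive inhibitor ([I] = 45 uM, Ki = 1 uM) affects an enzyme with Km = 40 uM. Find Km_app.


Km_app = Km * (1 + [I]/Ki)
Km_app = 40 * (1 + 45/1)
Km_app = 1840.0 uM

1840.0 uM


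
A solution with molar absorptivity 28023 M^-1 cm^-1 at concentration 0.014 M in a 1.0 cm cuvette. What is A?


A = epsilon * c * l
A = 28023 * 0.014 * 1.0
A = 392.322

392.322


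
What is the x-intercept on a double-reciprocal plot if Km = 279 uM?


x-intercept = -1/Km
= -1/279
= -0.0036 1/uM

-0.0036 1/uM


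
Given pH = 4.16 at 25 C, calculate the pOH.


pOH = 14 - pH
pOH = 14 - 4.16
pOH = 9.84

9.84


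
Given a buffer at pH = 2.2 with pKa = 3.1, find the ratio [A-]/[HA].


[A-]/[HA] = 10^(pH - pKa)
= 10^(2.2 - 3.1)
= 0.1259

0.1259


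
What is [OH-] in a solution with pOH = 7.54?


[OH-] = 10^(-pOH)
[OH-] = 10^(-7.54)
[OH-] = 2.884e-08 M

2.884e-08 M


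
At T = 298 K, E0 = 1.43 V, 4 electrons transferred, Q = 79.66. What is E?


E = E0 - (RT/nF) * ln(Q)
E = 1.43 - (8.314 * 298 / (4 * 96485)) * ln(79.66)
E = 1.4019 V

1.4019 V


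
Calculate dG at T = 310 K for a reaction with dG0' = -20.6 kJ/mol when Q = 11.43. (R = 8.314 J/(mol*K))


dG = dG0' + RT * ln(Q) / 1000
dG = -20.6 + 8.314 * 310 * ln(11.43) / 1000
dG = -14.321 kJ/mol

-14.321 kJ/mol


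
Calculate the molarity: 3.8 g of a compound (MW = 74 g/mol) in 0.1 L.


C = (mass / MW) / volume
C = (3.8 / 74) / 0.1
C = 0.5135 M

0.5135 M


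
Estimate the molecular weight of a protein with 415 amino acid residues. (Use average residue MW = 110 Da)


MW = n_residues * 110 Da
MW = 415 * 110
MW = 45650 Da

45650 Da


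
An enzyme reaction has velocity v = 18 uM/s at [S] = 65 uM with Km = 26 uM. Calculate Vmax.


Vmax = v * (Km + [S]) / [S]
Vmax = 18 * (26 + 65) / 65
Vmax = 25.2 uM/s

25.2 uM/s


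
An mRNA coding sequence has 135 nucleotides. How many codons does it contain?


codons = nucleotides / 3
codons = 135 / 3 = 45

45


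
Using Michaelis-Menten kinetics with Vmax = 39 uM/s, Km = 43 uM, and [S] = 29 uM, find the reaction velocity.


v = Vmax * [S] / (Km + [S])
v = 39 * 29 / (43 + 29)
v = 15.7083 uM/s

15.7083 uM/s


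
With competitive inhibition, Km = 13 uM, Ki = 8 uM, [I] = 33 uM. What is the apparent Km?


Km_app = Km * (1 + [I]/Ki)
Km_app = 13 * (1 + 33/8)
Km_app = 66.625 uM

66.625 uM


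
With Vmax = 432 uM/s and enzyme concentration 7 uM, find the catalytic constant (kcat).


kcat = Vmax / [E]t
kcat = 432 / 7
kcat = 61.7143 s^-1

61.7143 s^-1


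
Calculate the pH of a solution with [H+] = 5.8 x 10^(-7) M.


pH = -log10([H+])
pH = -log10(5.8 x 10^(-7))
pH = 6.2366

6.2366


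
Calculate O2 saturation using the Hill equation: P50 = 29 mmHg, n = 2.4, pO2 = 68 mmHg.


Y = pO2^n / (P50^n + pO2^n)
Y = 68^2.4 / (29^2.4 + 68^2.4)
Y = 88.55%

88.55%


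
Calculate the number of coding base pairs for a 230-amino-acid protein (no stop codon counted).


Each amino acid = 1 codon = 3 bp
bp = 230 * 3 = 690 bp

690 bp


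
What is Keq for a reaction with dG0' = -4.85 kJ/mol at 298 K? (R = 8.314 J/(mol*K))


Keq = exp(-dG0 * 1000 / (R * T))
Keq = exp(-(-4.85) * 1000 / (8.314 * 298))
Keq = 7.082

7.082


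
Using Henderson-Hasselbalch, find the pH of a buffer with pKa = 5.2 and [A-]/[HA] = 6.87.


pH = pKa + log10([A-]/[HA])
pH = 5.2 + log10(6.87)
pH = 6.037

6.037


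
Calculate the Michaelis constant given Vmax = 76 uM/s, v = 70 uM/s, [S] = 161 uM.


Km = [S] * (Vmax - v) / v
Km = 161 * (76 - 70) / 70
Km = 13.8 uM

13.8 uM


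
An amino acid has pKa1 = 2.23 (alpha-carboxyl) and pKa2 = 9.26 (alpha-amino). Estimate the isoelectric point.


pI = (pKa1 + pKa2) / 2
pI = (2.23 + 9.26) / 2
pI = 5.745

5.745


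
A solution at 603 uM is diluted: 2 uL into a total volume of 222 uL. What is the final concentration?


C2 = C1 * V1 / V2
C2 = 603 * 2 / 222
C2 = 5.4324 uM

5.4324 uM


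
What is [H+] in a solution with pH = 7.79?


[H+] = 10^(-pH)
[H+] = 10^(-7.79)
[H+] = 1.622e-08 M

1.622e-08 M


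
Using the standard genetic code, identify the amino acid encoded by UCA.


Standard genetic code lookup.
Codon UCA -> Ser

Ser


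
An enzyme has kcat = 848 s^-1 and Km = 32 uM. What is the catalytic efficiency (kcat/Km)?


Catalytic efficiency = kcat / Km
= 848 / 32
= 26.5 uM^-1*s^-1

26.5 uM^-1*s^-1


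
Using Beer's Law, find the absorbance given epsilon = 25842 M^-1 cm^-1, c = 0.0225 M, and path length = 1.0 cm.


A = epsilon * c * l
A = 25842 * 0.0225 * 1.0
A = 581.445

581.445


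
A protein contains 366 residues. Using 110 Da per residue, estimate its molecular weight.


MW = n_residues * 110 Da
MW = 366 * 110
MW = 40260 Da

40260 Da


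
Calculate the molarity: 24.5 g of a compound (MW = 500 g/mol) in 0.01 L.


C = (mass / MW) / volume
C = (24.5 / 500) / 0.01
C = 4.9 M

4.9 M


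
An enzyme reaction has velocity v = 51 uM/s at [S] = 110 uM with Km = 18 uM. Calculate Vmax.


Vmax = v * (Km + [S]) / [S]
Vmax = 51 * (18 + 110) / 110
Vmax = 59.3455 uM/s

59.3455 uM/s


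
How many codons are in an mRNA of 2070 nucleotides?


codons = nucleotides / 3
codons = 2070 / 3 = 690

690


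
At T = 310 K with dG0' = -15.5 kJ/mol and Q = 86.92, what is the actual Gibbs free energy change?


dG = dG0' + RT * ln(Q) / 1000
dG = -15.5 + 8.314 * 310 * ln(86.92) / 1000
dG = -3.9922 kJ/mol

-3.9922 kJ/mol


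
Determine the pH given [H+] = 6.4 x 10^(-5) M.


pH = -log10([H+])
pH = -log10(6.4 x 10^(-5))
pH = 4.1938

4.1938


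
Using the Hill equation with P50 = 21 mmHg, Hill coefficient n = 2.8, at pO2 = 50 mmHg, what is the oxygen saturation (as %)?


Y = pO2^n / (P50^n + pO2^n)
Y = 50^2.8 / (21^2.8 + 50^2.8)
Y = 91.9%

91.9%


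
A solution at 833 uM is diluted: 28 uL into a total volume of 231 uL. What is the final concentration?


C2 = C1 * V1 / V2
C2 = 833 * 28 / 231
C2 = 100.9697 uM

100.9697 uM


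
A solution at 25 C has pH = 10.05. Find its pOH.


pOH = 14 - pH
pOH = 14 - 10.05
pOH = 3.95

3.95


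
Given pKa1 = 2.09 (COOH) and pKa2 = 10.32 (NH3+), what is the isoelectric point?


pI = (pKa1 + pKa2) / 2
pI = (2.09 + 10.32) / 2
pI = 6.205

6.205


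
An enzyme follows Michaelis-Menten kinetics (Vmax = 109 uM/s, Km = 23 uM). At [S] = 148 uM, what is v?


v = Vmax * [S] / (Km + [S])
v = 109 * 148 / (23 + 148)
v = 94.3392 uM/s

94.3392 uM/s


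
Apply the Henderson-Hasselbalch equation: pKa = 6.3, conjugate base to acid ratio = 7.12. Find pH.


pH = pKa + log10([A-]/[HA])
pH = 6.3 + log10(7.12)
pH = 7.1525

7.1525


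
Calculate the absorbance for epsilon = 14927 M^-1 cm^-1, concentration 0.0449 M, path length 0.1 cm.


A = epsilon * c * l
A = 14927 * 0.0449 * 0.1
A = 67.0222

67.0222


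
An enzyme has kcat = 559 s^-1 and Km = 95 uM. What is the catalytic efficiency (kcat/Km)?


Catalytic efficiency = kcat / Km
= 559 / 95
= 5.8842 uM^-1*s^-1

5.8842 uM^-1*s^-1


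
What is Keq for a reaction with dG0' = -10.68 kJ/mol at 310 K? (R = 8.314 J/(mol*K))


Keq = exp(-dG0 * 1000 / (R * T))
Keq = exp(-(-10.68) * 1000 / (8.314 * 310))
Keq = 63.0424

63.0424


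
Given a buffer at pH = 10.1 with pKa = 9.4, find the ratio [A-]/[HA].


[A-]/[HA] = 10^(pH - pKa)
= 10^(10.1 - 9.4)
= 5.0119

5.0119


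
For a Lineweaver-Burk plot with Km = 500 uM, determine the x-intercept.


x-intercept = -1/Km
= -1/500
= -0.002 1/uM

-0.002 1/uM


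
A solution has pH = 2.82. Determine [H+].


[H+] = 10^(-pH)
[H+] = 10^(-2.82)
[H+] = 0.0015 M

0.0015 M


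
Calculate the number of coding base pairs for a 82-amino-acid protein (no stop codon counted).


Each amino acid = 1 codon = 3 bp
bp = 82 * 3 = 246 bp

246 bp


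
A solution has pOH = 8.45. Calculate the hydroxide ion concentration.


[OH-] = 10^(-pOH)
[OH-] = 10^(-8.45)
[OH-] = 3.548e-09 M

3.548e-09 M


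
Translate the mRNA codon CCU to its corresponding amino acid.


Standard genetic code lookup.
Codon CCU -> Pro

Pro


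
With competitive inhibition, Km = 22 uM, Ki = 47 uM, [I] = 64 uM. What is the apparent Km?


Km_app = Km * (1 + [I]/Ki)
Km_app = 22 * (1 + 64/47)
Km_app = 51.9574 uM

51.9574 uM


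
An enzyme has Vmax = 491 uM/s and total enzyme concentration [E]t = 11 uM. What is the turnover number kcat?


kcat = Vmax / [E]t
kcat = 491 / 11
kcat = 44.6364 s^-1

44.6364 s^-1


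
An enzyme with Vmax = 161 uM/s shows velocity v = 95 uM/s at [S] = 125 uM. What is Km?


Km = [S] * (Vmax - v) / v
Km = 125 * (161 - 95) / 95
Km = 86.8421 uM

86.8421 uM


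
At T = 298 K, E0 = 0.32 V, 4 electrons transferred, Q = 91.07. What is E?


E = E0 - (RT/nF) * ln(Q)
E = 0.32 - (8.314 * 298 / (4 * 96485)) * ln(91.07)
E = 0.291 V

0.291 V


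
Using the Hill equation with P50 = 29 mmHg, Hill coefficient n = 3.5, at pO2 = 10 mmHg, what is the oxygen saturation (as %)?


Y = pO2^n / (P50^n + pO2^n)
Y = 10^3.5 / (29^3.5 + 10^3.5)
Y = 2.35%

2.35%


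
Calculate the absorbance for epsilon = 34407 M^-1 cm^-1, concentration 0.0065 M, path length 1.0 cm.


A = epsilon * c * l
A = 34407 * 0.0065 * 1.0
A = 223.6455

223.6455


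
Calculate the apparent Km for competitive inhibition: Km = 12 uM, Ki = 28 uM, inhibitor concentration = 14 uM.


Km_app = Km * (1 + [I]/Ki)
Km_app = 12 * (1 + 14/28)
Km_app = 18.0 uM

18.0 uM


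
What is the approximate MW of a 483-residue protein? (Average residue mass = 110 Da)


MW = n_residues * 110 Da
MW = 483 * 110
MW = 53130 Da

53130 Da


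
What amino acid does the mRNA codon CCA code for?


Standard genetic code lookup.
Codon CCA -> Pro

Pro


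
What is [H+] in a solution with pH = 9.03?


[H+] = 10^(-pH)
[H+] = 10^(-9.03)
[H+] = 9.333e-10 M

9.333e-10 M


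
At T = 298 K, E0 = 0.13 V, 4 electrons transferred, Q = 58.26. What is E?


E = E0 - (RT/nF) * ln(Q)
E = 0.13 - (8.314 * 298 / (4 * 96485)) * ln(58.26)
E = 0.1039 V

0.1039 V


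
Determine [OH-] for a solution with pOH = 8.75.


[OH-] = 10^(-pOH)
[OH-] = 10^(-8.75)
[OH-] = 1.778e-09 M

1.778e-09 M


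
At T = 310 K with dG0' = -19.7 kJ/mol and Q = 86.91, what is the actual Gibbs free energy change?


dG = dG0' + RT * ln(Q) / 1000
dG = -19.7 + 8.314 * 310 * ln(86.91) / 1000
dG = -8.1925 kJ/mol

-8.1925 kJ/mol


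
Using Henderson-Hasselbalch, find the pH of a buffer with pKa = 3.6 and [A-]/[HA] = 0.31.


pH = pKa + log10([A-]/[HA])
pH = 3.6 + log10(0.31)
pH = 3.0914

3.0914


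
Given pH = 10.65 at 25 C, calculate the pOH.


pOH = 14 - pH
pOH = 14 - 10.65
pOH = 3.35

3.35


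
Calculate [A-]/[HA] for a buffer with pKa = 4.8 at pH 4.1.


[A-]/[HA] = 10^(pH - pKa)
= 10^(4.1 - 4.8)
= 0.1995

0.1995


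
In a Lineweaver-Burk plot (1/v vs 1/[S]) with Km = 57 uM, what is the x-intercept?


x-intercept = -1/Km
= -1/57
= -0.0175 1/uM

-0.0175 1/uM


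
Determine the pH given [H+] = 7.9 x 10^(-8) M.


pH = -log10([H+])
pH = -log10(7.9 x 10^(-8))
pH = 7.1024

7.1024


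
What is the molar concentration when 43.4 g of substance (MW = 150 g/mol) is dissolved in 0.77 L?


C = (mass / MW) / volume
C = (43.4 / 150) / 0.77
C = 0.3758 M

0.3758 M


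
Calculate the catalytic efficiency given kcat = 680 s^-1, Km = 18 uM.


Catalytic efficiency = kcat / Km
= 680 / 18
= 37.7778 uM^-1*s^-1

37.7778 uM^-1*s^-1


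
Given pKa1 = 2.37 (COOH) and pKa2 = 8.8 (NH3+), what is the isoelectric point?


pI = (pKa1 + pKa2) / 2
pI = (2.37 + 8.8) / 2
pI = 5.585

5.585


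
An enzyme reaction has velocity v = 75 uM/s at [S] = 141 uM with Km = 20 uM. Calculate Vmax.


Vmax = v * (Km + [S]) / [S]
Vmax = 75 * (20 + 141) / 141
Vmax = 85.6383 uM/s

85.6383 uM/s


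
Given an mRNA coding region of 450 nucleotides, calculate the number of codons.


codons = nucleotides / 3
codons = 450 / 3 = 150

150


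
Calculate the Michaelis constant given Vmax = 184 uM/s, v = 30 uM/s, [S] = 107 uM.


Km = [S] * (Vmax - v) / v
Km = 107 * (184 - 30) / 30
Km = 549.2667 uM

549.2667 uM


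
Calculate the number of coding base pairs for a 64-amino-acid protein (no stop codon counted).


Each amino acid = 1 codon = 3 bp
bp = 64 * 3 = 192 bp

192 bp


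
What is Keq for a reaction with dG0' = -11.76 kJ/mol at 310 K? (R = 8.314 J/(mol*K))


Keq = exp(-dG0 * 1000 / (R * T))
Keq = exp(-(-11.76) * 1000 / (8.314 * 310))
Keq = 95.8557

95.8557


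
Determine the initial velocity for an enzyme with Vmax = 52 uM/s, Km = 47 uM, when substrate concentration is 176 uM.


v = Vmax * [S] / (Km + [S])
v = 52 * 176 / (47 + 176)
v = 41.0404 uM/s

41.0404 uM/s


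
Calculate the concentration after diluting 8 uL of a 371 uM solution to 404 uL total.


C2 = C1 * V1 / V2
C2 = 371 * 8 / 404
C2 = 7.3465 uM

7.3465 uM


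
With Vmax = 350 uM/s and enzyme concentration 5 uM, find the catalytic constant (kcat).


kcat = Vmax / [E]t
kcat = 350 / 5
kcat = 70.0 s^-1

70.0 s^-1


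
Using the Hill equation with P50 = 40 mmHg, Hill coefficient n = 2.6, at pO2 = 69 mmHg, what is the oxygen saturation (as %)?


Y = pO2^n / (P50^n + pO2^n)
Y = 69^2.6 / (40^2.6 + 69^2.6)
Y = 80.5%

80.5%


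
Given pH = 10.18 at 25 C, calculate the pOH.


pOH = 14 - pH
pOH = 14 - 10.18
pOH = 3.82

3.82


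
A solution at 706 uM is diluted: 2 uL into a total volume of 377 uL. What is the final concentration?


C2 = C1 * V1 / V2
C2 = 706 * 2 / 377
C2 = 3.7454 uM

3.7454 uM


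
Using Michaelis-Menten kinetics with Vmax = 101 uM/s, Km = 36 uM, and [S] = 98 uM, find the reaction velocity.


v = Vmax * [S] / (Km + [S])
v = 101 * 98 / (36 + 98)
v = 73.8657 uM/s

73.8657 uM/s


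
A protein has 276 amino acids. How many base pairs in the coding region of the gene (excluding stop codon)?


Each amino acid = 1 codon = 3 bp
bp = 276 * 3 = 828 bp

828 bp


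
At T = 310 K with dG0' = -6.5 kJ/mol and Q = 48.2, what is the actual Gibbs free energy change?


dG = dG0' + RT * ln(Q) / 1000
dG = -6.5 + 8.314 * 310 * ln(48.2) / 1000
dG = 3.4881 kJ/mol

3.4881 kJ/mol


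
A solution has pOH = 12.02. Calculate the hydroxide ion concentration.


[OH-] = 10^(-pOH)
[OH-] = 10^(-12.02)
[OH-] = 9.550e-13 M

9.550e-13 M


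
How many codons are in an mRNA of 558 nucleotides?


codons = nucleotides / 3
codons = 558 / 3 = 186

186


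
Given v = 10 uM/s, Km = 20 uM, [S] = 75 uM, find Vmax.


Vmax = v * (Km + [S]) / [S]
Vmax = 10 * (20 + 75) / 75
Vmax = 12.6667 uM/s

12.6667 uM/s


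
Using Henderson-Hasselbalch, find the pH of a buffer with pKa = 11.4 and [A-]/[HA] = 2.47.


pH = pKa + log10([A-]/[HA])
pH = 11.4 + log10(2.47)
pH = 11.7927

11.7927


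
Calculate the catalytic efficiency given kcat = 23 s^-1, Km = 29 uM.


Catalytic efficiency = kcat / Km
= 23 / 29
= 0.7931 uM^-1*s^-1

0.7931 uM^-1*s^-1


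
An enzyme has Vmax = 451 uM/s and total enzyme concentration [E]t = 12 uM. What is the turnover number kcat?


kcat = Vmax / [E]t
kcat = 451 / 12
kcat = 37.5833 s^-1

37.5833 s^-1


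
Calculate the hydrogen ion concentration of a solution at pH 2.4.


[H+] = 10^(-pH)
[H+] = 10^(-2.4)
[H+] = 0.004 M

0.004 M


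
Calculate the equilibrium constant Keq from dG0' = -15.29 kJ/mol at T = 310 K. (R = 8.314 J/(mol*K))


Keq = exp(-dG0 * 1000 / (R * T))
Keq = exp(-(-15.29) * 1000 / (8.314 * 310))
Keq = 377.0859

377.0859


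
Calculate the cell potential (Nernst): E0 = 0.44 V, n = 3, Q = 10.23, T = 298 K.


E = E0 - (RT/nF) * ln(Q)
E = 0.44 - (8.314 * 298 / (3 * 96485)) * ln(10.23)
E = 0.4201 V

0.4201 V


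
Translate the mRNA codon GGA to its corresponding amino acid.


Standard genetic code lookup.
Codon GGA -> Gly

Gly


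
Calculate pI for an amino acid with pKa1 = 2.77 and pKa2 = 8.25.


pI = (pKa1 + pKa2) / 2
pI = (2.77 + 8.25) / 2
pI = 5.51

5.51


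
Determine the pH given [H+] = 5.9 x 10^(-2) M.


pH = -log10([H+])
pH = -log10(5.9 x 10^(-2))
pH = 1.2291

1.2291


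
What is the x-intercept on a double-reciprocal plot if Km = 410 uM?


x-intercept = -1/Km
= -1/410
= -0.0024 1/uM

-0.0024 1/uM


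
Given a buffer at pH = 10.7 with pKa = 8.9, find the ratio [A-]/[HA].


[A-]/[HA] = 10^(pH - pKa)
= 10^(10.7 - 8.9)
= 63.0957

63.0957


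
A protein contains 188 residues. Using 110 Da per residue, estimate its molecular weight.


MW = n_residues * 110 Da
MW = 188 * 110
MW = 20680 Da

20680 Da


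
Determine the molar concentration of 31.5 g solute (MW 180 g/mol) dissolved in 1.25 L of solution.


C = (mass / MW) / volume
C = (31.5 / 180) / 1.25
C = 0.14 M

0.14 M


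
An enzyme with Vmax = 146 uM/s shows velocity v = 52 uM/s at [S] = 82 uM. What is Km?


Km = [S] * (Vmax - v) / v
Km = 82 * (146 - 52) / 52
Km = 148.2308 uM

148.2308 uM


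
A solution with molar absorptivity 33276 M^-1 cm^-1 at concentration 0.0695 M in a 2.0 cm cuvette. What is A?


A = epsilon * c * l
A = 33276 * 0.0695 * 2.0
A = 4625.364

4625.364


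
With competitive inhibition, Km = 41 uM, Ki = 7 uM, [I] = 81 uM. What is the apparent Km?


Km_app = Km * (1 + [I]/Ki)
Km_app = 41 * (1 + 81/7)
Km_app = 515.4286 uM

515.4286 uM


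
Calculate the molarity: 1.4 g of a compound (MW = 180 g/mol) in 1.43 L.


C = (mass / MW) / volume
C = (1.4 / 180) / 1.43
C = 0.0054 M

0.0054 M


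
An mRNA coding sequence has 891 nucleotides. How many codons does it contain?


codons = nucleotides / 3
codons = 891 / 3 = 297

297


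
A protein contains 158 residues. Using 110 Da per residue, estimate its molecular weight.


MW = n_residues * 110 Da
MW = 158 * 110
MW = 17380 Da

17380 Da


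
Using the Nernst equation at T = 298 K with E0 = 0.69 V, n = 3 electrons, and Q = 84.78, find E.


E = E0 - (RT/nF) * ln(Q)
E = 0.69 - (8.314 * 298 / (3 * 96485)) * ln(84.78)
E = 0.652 V

0.652 V


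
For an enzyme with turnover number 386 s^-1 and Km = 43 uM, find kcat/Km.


Catalytic efficiency = kcat / Km
= 386 / 43
= 8.9767 uM^-1*s^-1

8.9767 uM^-1*s^-1


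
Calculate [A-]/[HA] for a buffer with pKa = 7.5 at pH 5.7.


[A-]/[HA] = 10^(pH - pKa)
= 10^(5.7 - 7.5)
= 0.0158

0.0158


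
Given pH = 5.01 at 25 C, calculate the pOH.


pOH = 14 - pH
pOH = 14 - 5.01
pOH = 8.99

8.99


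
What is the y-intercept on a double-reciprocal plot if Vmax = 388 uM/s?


y-intercept = 1/Vmax
= 1/388
= 0.0026 s/uM

0.0026 s/uM


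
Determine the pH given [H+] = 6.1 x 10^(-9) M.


pH = -log10([H+])
pH = -log10(6.1 x 10^(-9))
pH = 8.2147

8.2147


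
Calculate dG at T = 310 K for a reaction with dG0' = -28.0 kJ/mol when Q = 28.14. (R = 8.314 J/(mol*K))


dG = dG0' + RT * ln(Q) / 1000
dG = -28.0 + 8.314 * 310 * ln(28.14) / 1000
dG = -19.3989 kJ/mol

-19.3989 kJ/mol


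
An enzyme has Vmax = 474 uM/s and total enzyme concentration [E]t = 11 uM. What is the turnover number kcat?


kcat = Vmax / [E]t
kcat = 474 / 11
kcat = 43.0909 s^-1

43.0909 s^-1


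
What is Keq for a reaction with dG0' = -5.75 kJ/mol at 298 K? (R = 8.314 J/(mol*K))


Keq = exp(-dG0 * 1000 / (R * T))
Keq = exp(-(-5.75) * 1000 / (8.314 * 298))
Keq = 10.184

10.184


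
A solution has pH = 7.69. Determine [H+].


[H+] = 10^(-pH)
[H+] = 10^(-7.69)
[H+] = 2.042e-08 M

2.042e-08 M


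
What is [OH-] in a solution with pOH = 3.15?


[OH-] = 10^(-pOH)
[OH-] = 10^(-3.15)
[OH-] = 7.079e-04 M

7.079e-04 M


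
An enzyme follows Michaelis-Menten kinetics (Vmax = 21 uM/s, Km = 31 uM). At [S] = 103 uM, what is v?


v = Vmax * [S] / (Km + [S])
v = 21 * 103 / (31 + 103)
v = 16.1418 uM/s

16.1418 uM/s


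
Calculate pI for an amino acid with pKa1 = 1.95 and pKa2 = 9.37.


pI = (pKa1 + pKa2) / 2
pI = (1.95 + 9.37) / 2
pI = 5.66

5.66


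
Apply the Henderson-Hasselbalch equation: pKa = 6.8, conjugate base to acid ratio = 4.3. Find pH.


pH = pKa + log10([A-]/[HA])
pH = 6.8 + log10(4.3)
pH = 7.4335

7.4335


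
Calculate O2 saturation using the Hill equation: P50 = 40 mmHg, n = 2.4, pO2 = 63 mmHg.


Y = pO2^n / (P50^n + pO2^n)
Y = 63^2.4 / (40^2.4 + 63^2.4)
Y = 74.84%

74.84%


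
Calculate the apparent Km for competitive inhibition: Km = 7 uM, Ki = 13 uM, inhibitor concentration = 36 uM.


Km_app = Km * (1 + [I]/Ki)
Km_app = 7 * (1 + 36/13)
Km_app = 26.3846 uM

26.3846 uM


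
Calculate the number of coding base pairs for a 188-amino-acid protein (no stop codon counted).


Each amino acid = 1 codon = 3 bp
bp = 188 * 3 = 564 bp

564 bp


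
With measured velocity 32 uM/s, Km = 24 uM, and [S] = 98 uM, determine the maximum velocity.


Vmax = v * (Km + [S]) / [S]
Vmax = 32 * (24 + 98) / 98
Vmax = 39.8367 uM/s

39.8367 uM/s


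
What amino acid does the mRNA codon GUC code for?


Standard genetic code lookup.
Codon GUC -> Val

Val


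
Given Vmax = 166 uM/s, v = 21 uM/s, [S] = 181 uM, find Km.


Km = [S] * (Vmax - v) / v
Km = 181 * (166 - 21) / 21
Km = 1249.7619 uM

1249.7619 uM


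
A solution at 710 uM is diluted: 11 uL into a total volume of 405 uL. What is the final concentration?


C2 = C1 * V1 / V2
C2 = 710 * 11 / 405
C2 = 19.284 uM

19.284 uM


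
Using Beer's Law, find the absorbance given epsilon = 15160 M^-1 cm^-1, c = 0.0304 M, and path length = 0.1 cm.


A = epsilon * c * l
A = 15160 * 0.0304 * 0.1
A = 46.0864

46.0864


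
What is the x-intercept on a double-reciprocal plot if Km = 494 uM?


x-intercept = -1/Km
= -1/494
= -0.002 1/uM

-0.002 1/uM


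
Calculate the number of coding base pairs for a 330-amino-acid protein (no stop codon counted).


Each amino acid = 1 codon = 3 bp
bp = 330 * 3 = 990 bp

990 bp


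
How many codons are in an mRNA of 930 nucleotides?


codons = nucleotides / 3
codons = 930 / 3 = 310

310


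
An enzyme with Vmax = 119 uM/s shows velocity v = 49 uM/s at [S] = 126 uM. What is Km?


Km = [S] * (Vmax - v) / v
Km = 126 * (119 - 49) / 49
Km = 180.0 uM

180.0 uM


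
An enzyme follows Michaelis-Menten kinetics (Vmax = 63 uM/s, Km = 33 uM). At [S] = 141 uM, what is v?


v = Vmax * [S] / (Km + [S])
v = 63 * 141 / (33 + 141)
v = 51.0517 uM/s

51.0517 uM/s


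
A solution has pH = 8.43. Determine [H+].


[H+] = 10^(-pH)
[H+] = 10^(-8.43)
[H+] = 3.715e-09 M

3.715e-09 M


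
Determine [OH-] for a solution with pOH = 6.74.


[OH-] = 10^(-pOH)
[OH-] = 10^(-6.74)
[OH-] = 1.820e-07 M

1.820e-07 M


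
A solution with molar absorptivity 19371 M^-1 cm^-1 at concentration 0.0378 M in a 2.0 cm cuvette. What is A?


A = epsilon * c * l
A = 19371 * 0.0378 * 2.0
A = 1464.4476

1464.4476


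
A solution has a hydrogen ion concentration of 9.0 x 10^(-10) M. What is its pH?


pH = -log10([H+])
pH = -log10(9.0 x 10^(-10))
pH = 9.0458

9.0458


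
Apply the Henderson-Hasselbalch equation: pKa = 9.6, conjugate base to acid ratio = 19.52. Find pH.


pH = pKa + log10([A-]/[HA])
pH = 9.6 + log10(19.52)
pH = 10.8905

10.8905


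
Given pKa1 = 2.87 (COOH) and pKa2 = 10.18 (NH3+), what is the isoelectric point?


pI = (pKa1 + pKa2) / 2
pI = (2.87 + 10.18) / 2
pI = 6.525

6.525


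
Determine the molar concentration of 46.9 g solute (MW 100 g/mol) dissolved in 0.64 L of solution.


C = (mass / MW) / volume
C = (46.9 / 100) / 0.64
C = 0.7328 M

0.7328 M
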